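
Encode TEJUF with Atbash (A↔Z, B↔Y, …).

T(19) → G(6)
E(4) → V(21)
J(9) → Q(16)
U(20) → F(5)
F(5) → U(20)

GVQFU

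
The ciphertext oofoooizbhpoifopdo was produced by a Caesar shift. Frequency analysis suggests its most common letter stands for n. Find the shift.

The most frequent ciphertext letter is o (appears 8 times).
o is position 14; n is position 13.
Shift = 1.

1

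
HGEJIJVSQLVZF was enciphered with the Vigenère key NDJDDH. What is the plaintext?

Repeat the key across the ciphertext: NDJDDHNDJDDHN
H(7)−N(13): -6≡20 → U
G(6)−D(3): 3 → D
E(4)−J(9): -5≡21 → V
J(9)−D(3): 6 → G
I(8)−D(3): 5 → F
J(9)−H(7): 2 → C
V(21)−N(13): 8 → I
S(18)−D(3): 15 → P
Q(16)−J(9): 7 → H
L(11)−D(3): 8 → I
V(21)−D(3): 18 → S
Z(25)−H(7): 18 → S
F(5)−N(13): -8≡18 → S

UDVGFCIPHISSS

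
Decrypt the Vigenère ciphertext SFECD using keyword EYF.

Repeat the key across the ciphertext: EYFEY
S(18)−E(4): 14 → O
F(5)−Y(24): -19≡7 → H
E(4)−F(5): -1≡25 → Z
C(2)−E(4): -2≡24 → Y
D(3)−Y(24): -21≡5 → F

OHZYF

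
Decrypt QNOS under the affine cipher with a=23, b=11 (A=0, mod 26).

The inverse of 23 mod 26 is 17, since 23·17=391≡1. Apply D(y)=17·(y−11) mod 26:
Q(16): 17·(16−11)=85≡7 → H
N(13): 17·(13−11)=34≡8 → I
O(14): 17·(14−11)=51≡25 → Z
S(18): 17·(18−11)=119≡15 → P

HIZP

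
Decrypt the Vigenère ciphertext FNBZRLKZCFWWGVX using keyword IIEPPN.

XFXKCYCRYQHJYNT

Repeat the key across the ciphertext: IIEPPNIIEPPNIIE
F(5)−I(8): -3≡23 → X
N(13)−I(8): 5 → F
B(1)−E(4): -3≡23 → X
Z(25)−P(15): 10 → K
R(17)−P(15): 2 → C
L(11)−N(13): -2≡24 → Y
K(10)−I(8): 2 → C
Z(25)−I(8): 17 → R
C(2)−E(4): -2≡24 → Y
F(5)−P(15): -10≡16 → Q
W(22)−P(15): 7 → H
W(22)−N(13): 9 → J
G(6)−I(8): -2≡24 → Y
V(21)−I(8): 13 → N
X(23)−E(4): 19 → T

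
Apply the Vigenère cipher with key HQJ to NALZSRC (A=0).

Repeat the key across the message: HQJHQJH
N(13)+H(7): 20 → U
A(0)+Q(16): 16 → Q
L(11)+J(9): 20 → U
Z(25)+H(7): 32≡6 → G
S(18)+Q(16): 34≡8 → I
R(17)+J(9): 26≡0 → A
C(2)+H(7): 9 → J

UQUGIAJ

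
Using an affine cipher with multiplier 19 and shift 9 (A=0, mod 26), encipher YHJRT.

XMYUG

Y(24): 19·24+9=465≡23 → X
H(7): 19·7+9=142≡12 → M
J(9): 19·9+9=180≡24 → Y
R(17): 19·17+9=332≡20 → U
T(19): 19·19+9=370≡6 → G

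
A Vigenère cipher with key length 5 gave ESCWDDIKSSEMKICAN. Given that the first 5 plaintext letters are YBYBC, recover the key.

GREVB

Subtract each crib letter from the matching ciphertext letter (mod 26):
E(4)−Y(24)=-20≡6 → G
S(18)−B(1)=17 → R
C(2)−Y(24)=-22≡4 → E
W(22)−B(1)=21 → V
D(3)−C(2)=1 → B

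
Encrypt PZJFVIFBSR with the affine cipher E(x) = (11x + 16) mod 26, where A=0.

P(15): 11·15+16=181≡25 → Z
Z(25): 11·25+16=291≡5 → F
J(9): 11·9+16=115≡11 → L
F(5): 11·5+16=71≡19 → T
V(21): 11·21+16=247≡13 → N
I(8): 11·8+16=104≡0 → A
F(5): 11·5+16=71≡19 → T
B(1): 11·1+16=27≡1 → B
S(18): 11·18+16=214≡6 → G
R(17): 11·17+16=203≡21 → V

ZFLTNATBGV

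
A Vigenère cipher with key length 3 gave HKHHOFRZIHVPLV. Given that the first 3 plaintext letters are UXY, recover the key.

Subtract each crib letter from the matching ciphertext letter (mod 26):
H(7)−U(20)=-13≡13 → N
K(10)−X(23)=-13≡13 → N
H(7)−Y(24)=-17≡9 → J

NNJ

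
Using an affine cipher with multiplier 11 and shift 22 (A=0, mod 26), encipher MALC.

YWNS

M(12): 11·12+22=154≡24 → Y
A(0): 11·0+22=22 → W
L(11): 11·11+22=143≡13 → N
C(2): 11·2+22=44≡18 → S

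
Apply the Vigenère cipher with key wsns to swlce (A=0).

ooyua

Repeat the key across the message: wsnsw
s(18)+w(22): 40≡14 → o
w(22)+s(18): 40≡14 → o
l(11)+n(13): 24 → y
c(2)+s(18): 20 → u
e(4)+w(22): 26≡0 → a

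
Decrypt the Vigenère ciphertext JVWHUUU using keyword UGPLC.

Repeat the key across the ciphertext: UGPLCUG
J(9)−U(20): -11≡15 → P
V(21)−G(6): 15 → P
W(22)−P(15): 7 → H
H(7)−L(11): -4≡22 → W
U(20)−C(2): 18 → S
U(20)−U(20): 0 → A
U(20)−G(6): 14 → O

PPHWSAO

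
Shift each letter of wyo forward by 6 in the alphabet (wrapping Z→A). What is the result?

w(22): 22+6=28≡2 → c
y(24): 24+6=30≡4 → e
o(14): 14+6=20 → u

ceu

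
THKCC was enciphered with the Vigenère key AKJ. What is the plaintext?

TXBCS

Repeat the key across the ciphertext: AKJAK
T(19)−A(0): 19 → T
H(7)−K(10): -3≡23 → X
K(10)−J(9): 1 → B
C(2)−A(0): 2 → C
C(2)−K(10): -8≡18 → S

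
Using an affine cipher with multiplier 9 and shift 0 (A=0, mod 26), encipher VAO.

V(21): 9·21+0=189≡7 → H
A(0): 9·0+0=0 → A
O(14): 9·14+0=126≡22 → W

HAW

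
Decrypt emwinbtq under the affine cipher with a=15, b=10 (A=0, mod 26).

The inverse of 15 mod 26 is 7, since 15·7=105≡1. Apply D(y)=7·(y−10) mod 26:
e(4): 7·(4−10)=-42≡10 → k
m(12): 7·(12−10)=14 → o
w(22): 7·(22−10)=84≡6 → g
i(8): 7·(8−10)=-14≡12 → m
n(13): 7·(13−10)=21 → v
b(1): 7·(1−10)=-63≡15 → p
t(19): 7·(19−10)=63≡11 → l
q(16): 7·(16−10)=42≡16 → q

kogmvplq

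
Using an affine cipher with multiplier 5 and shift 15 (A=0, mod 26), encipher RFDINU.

R(17): 5·17+15=100≡22 → W
F(5): 5·5+15=40≡14 → O
D(3): 5·3+15=30≡4 → E
I(8): 5·8+15=55≡3 → D
N(13): 5·13+15=80≡2 → C
U(20): 5·20+15=115≡11 → L

WOEDCL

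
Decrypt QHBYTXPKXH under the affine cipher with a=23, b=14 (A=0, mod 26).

The inverse of 23 mod 26 is 17, since 23·17=391≡1. Apply D(y)=17·(y−14) mod 26:
Q(16): 17·(16−14)=34≡8 → I
H(7): 17·(7−14)=-119≡11 → L
B(1): 17·(1−14)=-221≡13 → N
Y(24): 17·(24−14)=170≡14 → O
T(19): 17·(19−14)=85≡7 → H
X(23): 17·(23−14)=153≡23 → X
P(15): 17·(15−14)=17 → R
K(10): 17·(10−14)=-68≡10 → K
X(23): 17·(23−14)=153≡23 → X
H(7): 17·(7−14)=-119≡11 → L

ILNOHXRKXL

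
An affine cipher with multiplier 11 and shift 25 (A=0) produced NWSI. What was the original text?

The inverse of 11 mod 26 is 19, since 11·19=209≡1. Apply D(y)=19·(y−25) mod 26:
N(13): 19·(13−25)=-228≡6 → G
W(22): 19·(22−25)=-57≡21 → V
S(18): 19·(18−25)=-133≡23 → X
I(8): 19·(8−25)=-323≡15 → P

GVXP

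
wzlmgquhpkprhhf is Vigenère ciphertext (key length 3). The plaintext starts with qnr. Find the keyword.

Subtract each crib letter from the matching ciphertext letter (mod 26):
w(22)−q(16)=6 → g
z(25)−n(13)=12 → m
l(11)−r(17)=-6≡20 → u

gmu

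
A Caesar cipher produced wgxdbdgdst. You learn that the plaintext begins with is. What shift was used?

14

From the crib: w(22)−i(8)=14, so the shift is 14.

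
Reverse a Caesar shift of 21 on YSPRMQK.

Y(24): 24−21=3 → D
S(18): 18−21=-3≡23 → X
P(15): 15−21=-6≡20 → U
R(17): 17−21=-4≡22 → W
M(12): 12−21=-9≡17 → R
Q(16): 16−21=-5≡21 → V
K(10): 10−21=-11≡15 → P

DXUWRVP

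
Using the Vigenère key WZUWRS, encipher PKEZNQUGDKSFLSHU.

LJYVEIQFXGJXHRBQ

Repeat the key across the message: WZUWRSWZUWRSWZUW
P(15)+W(22): 37≡11 → L
K(10)+Z(25): 35≡9 → J
E(4)+U(20): 24 → Y
Z(25)+W(22): 47≡21 → V
N(13)+R(17): 30≡4 → E
Q(16)+S(18): 34≡8 → I
U(20)+W(22): 42≡16 → Q
G(6)+Z(25): 31≡5 → F
D(3)+U(20): 23 → X
K(10)+W(22): 32≡6 → G
S(18)+R(17): 35≡9 → J
F(5)+S(18): 23 → X
L(11)+W(22): 33≡7 → H
S(18)+Z(25): 43≡17 → R
H(7)+U(20): 27≡1 → B
U(20)+W(22): 42≡16 → Q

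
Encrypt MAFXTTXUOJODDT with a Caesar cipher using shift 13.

ZNSKGGKHBWBQQG

M(12): 12+13=25 → Z
A(0): 0+13=13 → N
F(5): 5+13=18 → S
X(23): 23+13=36≡10 → K
T(19): 19+13=32≡6 → G
T(19): 19+13=32≡6 → G
X(23): 23+13=36≡10 → K
U(20): 20+13=33≡7 → H
O(14): 14+13=27≡1 → B
J(9): 9+13=22 → W
O(14): 14+13=27≡1 → B
D(3): 3+13=16 → Q
D(3): 3+13=16 → Q
T(19): 19+13=32≡6 → G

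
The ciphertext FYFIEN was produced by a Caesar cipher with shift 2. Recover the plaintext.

DWDGCL

F(5): 5−2=3 → D
Y(24): 24−2=22 → W
F(5): 5−2=3 → D
I(8): 8−2=6 → G
E(4): 4−2=2 → C
N(13): 13−2=11 → L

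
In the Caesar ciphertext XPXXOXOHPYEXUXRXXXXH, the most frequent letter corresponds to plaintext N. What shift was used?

10

The most frequent ciphertext letter is X (appears 10 times).
X is position 23; N is position 13.
Shift = 10.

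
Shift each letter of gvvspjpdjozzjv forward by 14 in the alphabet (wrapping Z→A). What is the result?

g(6): 6+14=20 → u
v(21): 21+14=35≡9 → j
v(21): 21+14=35≡9 → j
s(18): 18+14=32≡6 → g
p(15): 15+14=29≡3 → d
j(9): 9+14=23 → x
p(15): 15+14=29≡3 → d
d(3): 3+14=17 → r
j(9): 9+14=23 → x
o(14): 14+14=28≡2 → c
z(25): 25+14=39≡13 → n
z(25): 25+14=39≡13 → n
j(9): 9+14=23 → x
v(21): 21+14=35≡9 → j

ujjgdxdrxcnnxj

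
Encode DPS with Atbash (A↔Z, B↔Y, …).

D(3) → W(22)
P(15) → K(10)
S(18) → H(7)

WKH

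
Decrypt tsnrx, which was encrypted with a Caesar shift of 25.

t(19): 19−25=-6≡20 → u
s(18): 18−25=-7≡19 → t
n(13): 13−25=-12≡14 → o
r(17): 17−25=-8≡18 → s
x(23): 23−25=-2≡24 → y

utosy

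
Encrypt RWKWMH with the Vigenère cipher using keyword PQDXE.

Repeat the key across the message: PQDXEP
R(17)+P(15): 32≡6 → G
W(22)+Q(16): 38≡12 → M
K(10)+D(3): 13 → N
W(22)+X(23): 45≡19 → T
M(12)+E(4): 16 → Q
H(7)+P(15): 22 → W

GMNTQW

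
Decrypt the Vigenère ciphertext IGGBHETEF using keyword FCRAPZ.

Repeat the key across the ciphertext: FCRAPZFCR
I(8)−F(5): 3 → D
G(6)−C(2): 4 → E
G(6)−R(17): -11≡15 → P
B(1)−A(0): 1 → B
H(7)−P(15): -8≡18 → S
E(4)−Z(25): -21≡5 → F
T(19)−F(5): 14 → O
E(4)−C(2): 2 → C
F(5)−R(17): -12≡14 → O

DEPBSFOCO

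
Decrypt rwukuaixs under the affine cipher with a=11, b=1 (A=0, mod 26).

The inverse of 11 mod 26 is 19, since 11·19=209≡1. Apply D(y)=19·(y−1) mod 26:
r(17): 19·(17−1)=304≡18 → s
w(22): 19·(22−1)=399≡9 → j
u(20): 19·(20−1)=361≡23 → x
k(10): 19·(10−1)=171≡15 → p
u(20): 19·(20−1)=361≡23 → x
a(0): 19·(0−1)=-19≡7 → h
i(8): 19·(8−1)=133≡3 → d
x(23): 19·(23−1)=418≡2 → c
s(18): 19·(18−1)=323≡11 → l

sjxpxhdcl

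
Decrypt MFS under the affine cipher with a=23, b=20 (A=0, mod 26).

The inverse of 23 mod 26 is 17, since 23·17=391≡1. Apply D(y)=17·(y−20) mod 26:
M(12): 17·(12−20)=-136≡20 → U
F(5): 17·(5−20)=-255≡5 → F
S(18): 17·(18−20)=-34≡18 → S

UFS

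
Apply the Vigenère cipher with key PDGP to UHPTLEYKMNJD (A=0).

Repeat the key across the message: PDGPPDGPPDGP
U(20)+P(15): 35≡9 → J
H(7)+D(3): 10 → K
P(15)+G(6): 21 → V
T(19)+P(15): 34≡8 → I
L(11)+P(15): 26≡0 → A
E(4)+D(3): 7 → H
Y(24)+G(6): 30≡4 → E
K(10)+P(15): 25 → Z
M(12)+P(15): 27≡1 → B
N(13)+D(3): 16 → Q
J(9)+G(6): 15 → P
D(3)+P(15): 18 → S

JKVIAHEZBQPS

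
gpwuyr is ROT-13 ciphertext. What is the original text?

g(6): 6−13=-7≡19 → t
p(15): 15−13=2 → c
w(22): 22−13=9 → j
u(20): 20−13=7 → h
y(24): 24−13=11 → l
r(17): 17−13=4 → e

tcjhle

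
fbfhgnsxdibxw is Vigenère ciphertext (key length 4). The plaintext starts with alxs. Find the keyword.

Subtract each crib letter from the matching ciphertext letter (mod 26):
f(5)−a(0)=5 → f
b(1)−l(11)=-10≡16 → q
f(5)−x(23)=-18≡8 → i
h(7)−s(18)=-11≡15 → p

fqip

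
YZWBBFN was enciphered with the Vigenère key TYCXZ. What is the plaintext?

FBUECMP

Repeat the key across the ciphertext: TYCXZTY
Y(24)−T(19): 5 → F
Z(25)−Y(24): 1 → B
W(22)−C(2): 20 → U
B(1)−X(23): -22≡4 → E
B(1)−Z(25): -24≡2 → C
F(5)−T(19): -14≡12 → M
N(13)−Y(24): -11≡15 → P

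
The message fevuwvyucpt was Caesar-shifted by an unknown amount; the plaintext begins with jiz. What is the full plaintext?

From the crib: f(5)−j(9)=-4≡22, so the shift is 22.
Subtract 22 from each ciphertext letter:
f(5): 5−22=-17≡9 → j
e(4): 4−22=-18≡8 → i
v(21): 21−22=-1≡25 → z
u(20): 20−22=-2≡24 → y
w(22): 22−22=0 → a
v(21): 21−22=-1≡25 → z
y(24): 24−22=2 → c
u(20): 20−22=-2≡24 → y
c(2): 2−22=-20≡6 → g
p(15): 15−22=-7≡19 → t
t(19): 19−22=-3≡23 → x

jizyazcygtx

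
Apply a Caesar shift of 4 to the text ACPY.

EGTC

A(0): 0+4=4 → E
C(2): 2+4=6 → G
P(15): 15+4=19 → T
Y(24): 24+4=28≡2 → C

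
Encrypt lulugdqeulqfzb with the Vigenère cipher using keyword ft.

qnqnlwvxzevyeu

Repeat the key across the message: ftftftftftftft
l(11)+f(5): 16 → q
u(20)+t(19): 39≡13 → n
l(11)+f(5): 16 → q
u(20)+t(19): 39≡13 → n
g(6)+f(5): 11 → l
d(3)+t(19): 22 → w
q(16)+f(5): 21 → v
e(4)+t(19): 23 → x
u(20)+f(5): 25 → z
l(11)+t(19): 30≡4 → e
q(16)+f(5): 21 → v
f(5)+t(19): 24 → y
z(25)+f(5): 30≡4 → e
b(1)+t(19): 20 → u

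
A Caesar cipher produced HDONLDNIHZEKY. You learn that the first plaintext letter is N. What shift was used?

20

From the crib: H(7)−N(13)=-6≡20, so the shift is 20.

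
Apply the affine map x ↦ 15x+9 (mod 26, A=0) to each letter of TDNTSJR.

T(19): 15·19+9=294≡8 → I
D(3): 15·3+9=54≡2 → C
N(13): 15·13+9=204≡22 → W
T(19): 15·19+9=294≡8 → I
S(18): 15·18+9=279≡19 → T
J(9): 15·9+9=144≡14 → O
R(17): 15·17+9=264≡4 → E

ICWITOE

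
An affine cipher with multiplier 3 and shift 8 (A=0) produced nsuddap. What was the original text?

The inverse of 3 mod 26 is 9, since 3·9=27≡1. Apply D(y)=9·(y−8) mod 26:
n(13): 9·(13−8)=45≡19 → t
s(18): 9·(18−8)=90≡12 → m
u(20): 9·(20−8)=108≡4 → e
d(3): 9·(3−8)=-45≡7 → h
d(3): 9·(3−8)=-45≡7 → h
a(0): 9·(0−8)=-72≡6 → g
p(15): 9·(15−8)=63≡11 → l

tmehhgl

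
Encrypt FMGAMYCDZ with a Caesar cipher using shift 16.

F(5): 5+16=21 → V
M(12): 12+16=28≡2 → C
G(6): 6+16=22 → W
A(0): 0+16=16 → Q
M(12): 12+16=28≡2 → C
Y(24): 24+16=40≡14 → O
C(2): 2+16=18 → S
D(3): 3+16=19 → T
Z(25): 25+16=41≡15 → P

VCWQCOSTP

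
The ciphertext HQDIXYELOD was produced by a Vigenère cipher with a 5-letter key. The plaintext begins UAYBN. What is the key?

NQFHK

Subtract each crib letter from the matching ciphertext letter (mod 26):
H(7)−U(20)=-13≡13 → N
Q(16)−A(0)=16 → Q
D(3)−Y(24)=-21≡5 → F
I(8)−B(1)=7 → H
X(23)−N(13)=10 → K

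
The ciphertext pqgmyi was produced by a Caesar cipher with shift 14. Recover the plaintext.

p(15): 15−14=1 → b
q(16): 16−14=2 → c
g(6): 6−14=-8≡18 → s
m(12): 12−14=-2≡24 → y
y(24): 24−14=10 → k
i(8): 8−14=-6≡20 → u

bcsyku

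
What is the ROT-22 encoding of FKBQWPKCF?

BGXMSLGYB

F(5): 5+22=27≡1 → B
K(10): 10+22=32≡6 → G
B(1): 1+22=23 → X
Q(16): 16+22=38≡12 → M
W(22): 22+22=44≡18 → S
P(15): 15+22=37≡11 → L
K(10): 10+22=32≡6 → G
C(2): 2+22=24 → Y
F(5): 5+22=27≡1 → B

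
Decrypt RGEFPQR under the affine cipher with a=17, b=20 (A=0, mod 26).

JQWTPMJ

The inverse of 17 mod 26 is 23, since 17·23=391≡1. Apply D(y)=23·(y−20) mod 26:
R(17): 23·(17−20)=-69≡9 → J
G(6): 23·(6−20)=-322≡16 → Q
E(4): 23·(4−20)=-368≡22 → W
F(5): 23·(5−20)=-345≡19 → T
P(15): 23·(15−20)=-115≡15 → P
Q(16): 23·(16−20)=-92≡12 → M
R(17): 23·(17−20)=-69≡9 → J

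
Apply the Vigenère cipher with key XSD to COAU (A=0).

ZGDR

Repeat the key across the message: XSDX
C(2)+X(23): 25 → Z
O(14)+S(18): 32≡6 → G
A(0)+D(3): 3 → D
U(20)+X(23): 43≡17 → R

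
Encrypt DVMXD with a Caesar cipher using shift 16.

D(3): 3+16=19 → T
V(21): 21+16=37≡11 → L
M(12): 12+16=28≡2 → C
X(23): 23+16=39≡13 → N
D(3): 3+16=19 → T

TLCNT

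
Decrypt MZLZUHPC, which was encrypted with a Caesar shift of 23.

PCOCXKSF

M(12): 12−23=-11≡15 → P
Z(25): 25−23=2 → C
L(11): 11−23=-12≡14 → O
Z(25): 25−23=2 → C
U(20): 20−23=-3≡23 → X
H(7): 7−23=-16≡10 → K
P(15): 15−23=-8≡18 → S
C(2): 2−23=-21≡5 → F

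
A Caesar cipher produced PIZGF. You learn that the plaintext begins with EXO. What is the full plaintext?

EXOVU

From the crib: P(15)−E(4)=11, so the shift is 11.
Subtract 11 from each ciphertext letter:
P(15): 15−11=4 → E
I(8): 8−11=-3≡23 → X
Z(25): 25−11=14 → O
G(6): 6−11=-5≡21 → V
F(5): 5−11=-6≡20 → U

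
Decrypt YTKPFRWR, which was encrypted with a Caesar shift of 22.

CXOTJVAV

Y(24): 24−22=2 → C
T(19): 19−22=-3≡23 → X
K(10): 10−22=-12≡14 → O
P(15): 15−22=-7≡19 → T
F(5): 5−22=-17≡9 → J
R(17): 17−22=-5≡21 → V
W(22): 22−22=0 → A
R(17): 17−22=-5≡21 → V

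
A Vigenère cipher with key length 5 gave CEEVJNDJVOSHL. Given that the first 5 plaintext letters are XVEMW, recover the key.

FJAJN

Subtract each crib letter from the matching ciphertext letter (mod 26):
C(2)−X(23)=-21≡5 → F
E(4)−V(21)=-17≡9 → J
E(4)−E(4)=0 → A
V(21)−M(12)=9 → J
J(9)−W(22)=-13≡13 → N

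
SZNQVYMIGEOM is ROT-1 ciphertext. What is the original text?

S(18): 18−1=17 → R
Z(25): 25−1=24 → Y
N(13): 13−1=12 → M
Q(16): 16−1=15 → P
V(21): 21−1=20 → U
Y(24): 24−1=23 → X
M(12): 12−1=11 → L
I(8): 8−1=7 → H
G(6): 6−1=5 → F
E(4): 4−1=3 → D
O(14): 14−1=13 → N
M(12): 12−1=11 → L

RYMPUXLHFDNL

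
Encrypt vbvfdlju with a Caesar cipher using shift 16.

lrlvtbzk

v(21): 21+16=37≡11 → l
b(1): 1+16=17 → r
v(21): 21+16=37≡11 → l
f(5): 5+16=21 → v
d(3): 3+16=19 → t
l(11): 11+16=27≡1 → b
j(9): 9+16=25 → z
u(20): 20+16=36≡10 → k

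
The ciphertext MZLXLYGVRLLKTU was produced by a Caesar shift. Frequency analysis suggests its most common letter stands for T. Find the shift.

The most frequent ciphertext letter is L (appears 4 times).
L is position 11; T is position 19.
Shift = -8≡18.

18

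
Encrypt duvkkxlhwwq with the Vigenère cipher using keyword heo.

kyjrolslkdu

Repeat the key across the message: heoheoheohe
d(3)+h(7): 10 → k
u(20)+e(4): 24 → y
v(21)+o(14): 35≡9 → j
k(10)+h(7): 17 → r
k(10)+e(4): 14 → o
x(23)+o(14): 37≡11 → l
l(11)+h(7): 18 → s
h(7)+e(4): 11 → l
w(22)+o(14): 36≡10 → k
w(22)+h(7): 29≡3 → d
q(16)+e(4): 20 → u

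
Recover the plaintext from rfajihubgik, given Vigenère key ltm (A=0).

gmoypvjiuxr

Repeat the key across the ciphertext: ltmltmltmlt
r(17)−l(11): 6 → g
f(5)−t(19): -14≡12 → m
a(0)−m(12): -12≡14 → o
j(9)−l(11): -2≡24 → y
i(8)−t(19): -11≡15 → p
h(7)−m(12): -5≡21 → v
u(20)−l(11): 9 → j
b(1)−t(19): -18≡8 → i
g(6)−m(12): -6≡20 → u
i(8)−l(11): -3≡23 → x
k(10)−t(19): -9≡17 → r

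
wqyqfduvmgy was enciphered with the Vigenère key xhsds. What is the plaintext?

Repeat the key across the ciphertext: xhsdsxhsdsx
w(22)−x(23): -1≡25 → z
q(16)−h(7): 9 → j
y(24)−s(18): 6 → g
q(16)−d(3): 13 → n
f(5)−s(18): -13≡13 → n
d(3)−x(23): -20≡6 → g
u(20)−h(7): 13 → n
v(21)−s(18): 3 → d
m(12)−d(3): 9 → j
g(6)−s(18): -12≡14 → o
y(24)−x(23): 1 → b

zjgnngndjob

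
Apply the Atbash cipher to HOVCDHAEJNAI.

SLEXWSZVQMZR

H(7) → S(18)
O(14) → L(11)
V(21) → E(4)
C(2) → X(23)
D(3) → W(22)
H(7) → S(18)
A(0) → Z(25)
E(4) → V(21)
J(9) → Q(16)
N(13) → M(12)
A(0) → Z(25)
I(8) → R(17)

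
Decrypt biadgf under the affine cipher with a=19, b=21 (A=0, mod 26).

The inverse of 19 mod 26 is 11, since 19·11=209≡1. Apply D(y)=11·(y−21) mod 26:
b(1): 11·(1−21)=-220≡14 → o
i(8): 11·(8−21)=-143≡13 → n
a(0): 11·(0−21)=-231≡3 → d
d(3): 11·(3−21)=-198≡10 → k
g(6): 11·(6−21)=-165≡17 → r
f(5): 11·(5−21)=-176≡6 → g

ondkrg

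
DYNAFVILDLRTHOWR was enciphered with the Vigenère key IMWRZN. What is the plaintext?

Repeat the key across the ciphertext: IMWRZNIMWRZNIMWR
D(3)−I(8): -5≡21 → V
Y(24)−M(12): 12 → M
N(13)−W(22): -9≡17 → R
A(0)−R(17): -17≡9 → J
F(5)−Z(25): -20≡6 → G
V(21)−N(13): 8 → I
I(8)−I(8): 0 → A
L(11)−M(12): -1≡25 → Z
D(3)−W(22): -19≡7 → H
L(11)−R(17): -6≡20 → U
R(17)−Z(25): -8≡18 → S
T(19)−N(13): 6 → G
H(7)−I(8): -1≡25 → Z
O(14)−M(12): 2 → C
W(22)−W(22): 0 → A
R(17)−R(17): 0 → A

VMRJGIAZHUSGZCAA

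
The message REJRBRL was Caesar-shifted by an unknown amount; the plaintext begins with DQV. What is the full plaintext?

From the crib: R(17)−D(3)=14, so the shift is 14.
Subtract 14 from each ciphertext letter:
R(17): 17−14=3 → D
E(4): 4−14=-10≡16 → Q
J(9): 9−14=-5≡21 → V
R(17): 17−14=3 → D
B(1): 1−14=-13≡13 → N
R(17): 17−14=3 → D
L(11): 11−14=-3≡23 → X

DQVDNDX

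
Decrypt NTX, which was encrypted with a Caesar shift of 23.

N(13): 13−23=-10≡16 → Q
T(19): 19−23=-4≡22 → W
X(23): 23−23=0 → A

QWA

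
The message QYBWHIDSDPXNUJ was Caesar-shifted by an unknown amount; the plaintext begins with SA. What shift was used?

24

From the crib: Q(16)−S(18)=-2≡24, so the shift is 24.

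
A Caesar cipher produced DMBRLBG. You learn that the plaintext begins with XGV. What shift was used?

From the crib: D(3)−X(23)=-20≡6, so the shift is 6.

6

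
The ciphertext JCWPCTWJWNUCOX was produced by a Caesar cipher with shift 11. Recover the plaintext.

J(9): 9−11=-2≡24 → Y
C(2): 2−11=-9≡17 → R
W(22): 22−11=11 → L
P(15): 15−11=4 → E
C(2): 2−11=-9≡17 → R
T(19): 19−11=8 → I
W(22): 22−11=11 → L
J(9): 9−11=-2≡24 → Y
W(22): 22−11=11 → L
N(13): 13−11=2 → C
U(20): 20−11=9 → J
C(2): 2−11=-9≡17 → R
O(14): 14−11=3 → D
X(23): 23−11=12 → M

YRLERILYLCJRDM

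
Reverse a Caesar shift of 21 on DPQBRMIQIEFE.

D(3): 3−21=-18≡8 → I
P(15): 15−21=-6≡20 → U
Q(16): 16−21=-5≡21 → V
B(1): 1−21=-20≡6 → G
R(17): 17−21=-4≡22 → W
M(12): 12−21=-9≡17 → R
I(8): 8−21=-13≡13 → N
Q(16): 16−21=-5≡21 → V
I(8): 8−21=-13≡13 → N
E(4): 4−21=-17≡9 → J
F(5): 5−21=-16≡10 → K
E(4): 4−21=-17≡9 → J

IUVGWRNVNJKJ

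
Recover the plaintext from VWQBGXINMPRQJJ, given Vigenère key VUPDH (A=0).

ACBYZCOYJIWWUG

Repeat the key across the ciphertext: VUPDHVUPDHVUPD
V(21)−V(21): 0 → A
W(22)−U(20): 2 → C
Q(16)−P(15): 1 → B
B(1)−D(3): -2≡24 → Y
G(6)−H(7): -1≡25 → Z
X(23)−V(21): 2 → C
I(8)−U(20): -12≡14 → O
N(13)−P(15): -2≡24 → Y
M(12)−D(3): 9 → J
P(15)−H(7): 8 → I
R(17)−V(21): -4≡22 → W
Q(16)−U(20): -4≡22 → W
J(9)−P(15): -6≡20 → U
J(9)−D(3): 6 → G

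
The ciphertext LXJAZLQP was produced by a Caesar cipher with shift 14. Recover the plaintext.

L(11): 11−14=-3≡23 → X
X(23): 23−14=9 → J
J(9): 9−14=-5≡21 → V
A(0): 0−14=-14≡12 → M
Z(25): 25−14=11 → L
L(11): 11−14=-3≡23 → X
Q(16): 16−14=2 → C
P(15): 15−14=1 → B

XJVMLXCB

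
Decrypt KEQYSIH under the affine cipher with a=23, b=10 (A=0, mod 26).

ACYEGSB

The inverse of 23 mod 26 is 17, since 23·17=391≡1. Apply D(y)=17·(y−10) mod 26:
K(10): 17·(10−10)=0 → A
E(4): 17·(4−10)=-102≡2 → C
Q(16): 17·(16−10)=102≡24 → Y
Y(24): 17·(24−10)=238≡4 → E
S(18): 17·(18−10)=136≡6 → G
I(8): 17·(8−10)=-34≡18 → S
H(7): 17·(7−10)=-51≡1 → B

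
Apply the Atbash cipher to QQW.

Q(16) → J(9)
Q(16) → J(9)
W(22) → D(3)

JJD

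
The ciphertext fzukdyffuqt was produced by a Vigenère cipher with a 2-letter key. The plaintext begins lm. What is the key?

Subtract each crib letter from the matching ciphertext letter (mod 26):
f(5)−l(11)=-6≡20 → u
z(25)−m(12)=13 → n

un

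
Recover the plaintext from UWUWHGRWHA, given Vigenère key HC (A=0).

NUNUAEKUAY

Repeat the key across the ciphertext: HCHCHCHCHC
U(20)−H(7): 13 → N
W(22)−C(2): 20 → U
U(20)−H(7): 13 → N
W(22)−C(2): 20 → U
H(7)−H(7): 0 → A
G(6)−C(2): 4 → E
R(17)−H(7): 10 → K
W(22)−C(2): 20 → U
H(7)−H(7): 0 → A
A(0)−C(2): -2≡24 → Y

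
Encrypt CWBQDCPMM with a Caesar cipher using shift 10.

MGLANMZWW

C(2): 2+10=12 → M
W(22): 22+10=32≡6 → G
B(1): 1+10=11 → L
Q(16): 16+10=26≡0 → A
D(3): 3+10=13 → N
C(2): 2+10=12 → M
P(15): 15+10=25 → Z
M(12): 12+10=22 → W
M(12): 12+10=22 → W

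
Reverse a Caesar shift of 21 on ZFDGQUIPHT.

EKILVZNUMY

Z(25): 25−21=4 → E
F(5): 5−21=-16≡10 → K
D(3): 3−21=-18≡8 → I
G(6): 6−21=-15≡11 → L
Q(16): 16−21=-5≡21 → V
U(20): 20−21=-1≡25 → Z
I(8): 8−21=-13≡13 → N
P(15): 15−21=-6≡20 → U
H(7): 7−21=-14≡12 → M
T(19): 19−21=-2≡24 → Y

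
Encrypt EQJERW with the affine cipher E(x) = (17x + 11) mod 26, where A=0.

E(4): 17·4+11=79≡1 → B
Q(16): 17·16+11=283≡23 → X
J(9): 17·9+11=164≡8 → I
E(4): 17·4+11=79≡1 → B
R(17): 17·17+11=300≡14 → O
W(22): 17·22+11=385≡21 → V

BXIBOV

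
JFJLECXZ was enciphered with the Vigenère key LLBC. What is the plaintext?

Repeat the key across the ciphertext: LLBCLLBC
J(9)−L(11): -2≡24 → Y
F(5)−L(11): -6≡20 → U
J(9)−B(1): 8 → I
L(11)−C(2): 9 → J
E(4)−L(11): -7≡19 → T
C(2)−L(11): -9≡17 → R
X(23)−B(1): 22 → W
Z(25)−C(2): 23 → X

YUIJTRWX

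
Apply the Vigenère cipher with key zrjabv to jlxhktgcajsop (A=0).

icghloftjjtjo

Repeat the key across the message: zrjabvzrjabvz
j(9)+z(25): 34≡8 → i
l(11)+r(17): 28≡2 → c
x(23)+j(9): 32≡6 → g
h(7)+a(0): 7 → h
k(10)+b(1): 11 → l
t(19)+v(21): 40≡14 → o
g(6)+z(25): 31≡5 → f
c(2)+r(17): 19 → t
a(0)+j(9): 9 → j
j(9)+a(0): 9 → j
s(18)+b(1): 19 → t
o(14)+v(21): 35≡9 → j
p(15)+z(25): 40≡14 → o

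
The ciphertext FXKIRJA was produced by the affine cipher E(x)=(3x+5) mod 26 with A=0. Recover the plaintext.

AGTBEKH

The inverse of 3 mod 26 is 9, since 3·9=27≡1. Apply D(y)=9·(y−5) mod 26:
F(5): 9·(5−5)=0 → A
X(23): 9·(23−5)=162≡6 → G
K(10): 9·(10−5)=45≡19 → T
I(8): 9·(8−5)=27≡1 → B
R(17): 9·(17−5)=108≡4 → E
J(9): 9·(9−5)=36≡10 → K
A(0): 9·(0−5)=-45≡7 → H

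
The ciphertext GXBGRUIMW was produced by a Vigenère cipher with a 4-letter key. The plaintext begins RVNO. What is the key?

PCOS

Subtract each crib letter from the matching ciphertext letter (mod 26):
G(6)−R(17)=-11≡15 → P
X(23)−V(21)=2 → C
B(1)−N(13)=-12≡14 → O
G(6)−O(14)=-8≡18 → S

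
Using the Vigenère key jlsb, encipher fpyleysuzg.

Repeat the key across the message: jlsbjlsbjl
f(5)+j(9): 14 → o
p(15)+l(11): 26≡0 → a
y(24)+s(18): 42≡16 → q
l(11)+b(1): 12 → m
e(4)+j(9): 13 → n
y(24)+l(11): 35≡9 → j
s(18)+s(18): 36≡10 → k
u(20)+b(1): 21 → v
z(25)+j(9): 34≡8 → i
g(6)+l(11): 17 → r

oaqmnjkvir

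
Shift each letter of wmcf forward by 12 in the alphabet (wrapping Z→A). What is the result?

iyor

w(22): 22+12=34≡8 → i
m(12): 12+12=24 → y
c(2): 2+12=14 → o
f(5): 5+12=17 → r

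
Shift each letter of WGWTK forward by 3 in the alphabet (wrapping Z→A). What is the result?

W(22): 22+3=25 → Z
G(6): 6+3=9 → J
W(22): 22+3=25 → Z
T(19): 19+3=22 → W
K(10): 10+3=13 → N

ZJZWN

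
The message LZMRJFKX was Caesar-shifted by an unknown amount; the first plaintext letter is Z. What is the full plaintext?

ZNAFXTYL

From the crib: L(11)−Z(25)=-14≡12, so the shift is 12.
Subtract 12 from each ciphertext letter:
L(11): 11−12=-1≡25 → Z
Z(25): 25−12=13 → N
M(12): 12−12=0 → A
R(17): 17−12=5 → F
J(9): 9−12=-3≡23 → X
F(5): 5−12=-7≡19 → T
K(10): 10−12=-2≡24 → Y
X(23): 23−12=11 → L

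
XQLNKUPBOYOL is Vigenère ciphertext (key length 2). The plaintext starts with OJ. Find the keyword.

JH

Subtract each crib letter from the matching ciphertext letter (mod 26):
X(23)−O(14)=9 → J
Q(16)−J(9)=7 → H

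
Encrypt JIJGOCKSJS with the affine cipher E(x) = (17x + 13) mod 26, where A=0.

J(9): 17·9+13=166≡10 → K
I(8): 17·8+13=149≡19 → T
J(9): 17·9+13=166≡10 → K
G(6): 17·6+13=115≡11 → L
O(14): 17·14+13=251≡17 → R
C(2): 17·2+13=47≡21 → V
K(10): 17·10+13=183≡1 → B
S(18): 17·18+13=319≡7 → H
J(9): 17·9+13=166≡10 → K
S(18): 17·18+13=319≡7 → H

KTKLRVBHKH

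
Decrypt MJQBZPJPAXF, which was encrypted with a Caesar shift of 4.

M(12): 12−4=8 → I
J(9): 9−4=5 → F
Q(16): 16−4=12 → M
B(1): 1−4=-3≡23 → X
Z(25): 25−4=21 → V
P(15): 15−4=11 → L
J(9): 9−4=5 → F
P(15): 15−4=11 → L
A(0): 0−4=-4≡22 → W
X(23): 23−4=19 → T
F(5): 5−4=1 → B

IFMXVLFLWTB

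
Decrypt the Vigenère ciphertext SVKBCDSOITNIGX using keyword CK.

QLIRATQEGJLYEN

Repeat the key across the ciphertext: CKCKCKCKCKCKCK
S(18)−C(2): 16 → Q
V(21)−K(10): 11 → L
K(10)−C(2): 8 → I
B(1)−K(10): -9≡17 → R
C(2)−C(2): 0 → A
D(3)−K(10): -7≡19 → T
S(18)−C(2): 16 → Q
O(14)−K(10): 4 → E
I(8)−C(2): 6 → G
T(19)−K(10): 9 → J
N(13)−C(2): 11 → L
I(8)−K(10): -2≡24 → Y
G(6)−C(2): 4 → E
X(23)−K(10): 13 → N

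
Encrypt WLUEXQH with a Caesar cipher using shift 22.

SHQATMD

W(22): 22+22=44≡18 → S
L(11): 11+22=33≡7 → H
U(20): 20+22=42≡16 → Q
E(4): 4+22=26≡0 → A
X(23): 23+22=45≡19 → T
Q(16): 16+22=38≡12 → M
H(7): 7+22=29≡3 → D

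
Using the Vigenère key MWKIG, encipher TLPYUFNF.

Repeat the key across the message: MWKIGMWK
T(19)+M(12): 31≡5 → F
L(11)+W(22): 33≡7 → H
P(15)+K(10): 25 → Z
Y(24)+I(8): 32≡6 → G
U(20)+G(6): 26≡0 → A
F(5)+M(12): 17 → R
N(13)+W(22): 35≡9 → J
F(5)+K(10): 15 → P

FHZGARJP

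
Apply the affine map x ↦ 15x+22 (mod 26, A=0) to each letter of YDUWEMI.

Y(24): 15·24+22=382≡18 → S
D(3): 15·3+22=67≡15 → P
U(20): 15·20+22=322≡10 → K
W(22): 15·22+22=352≡14 → O
E(4): 15·4+22=82≡4 → E
M(12): 15·12+22=202≡20 → U
I(8): 15·8+22=142≡12 → M

SPKOEUM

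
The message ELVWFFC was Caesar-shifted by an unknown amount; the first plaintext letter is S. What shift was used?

12

From the crib: E(4)−S(18)=-14≡12, so the shift is 12.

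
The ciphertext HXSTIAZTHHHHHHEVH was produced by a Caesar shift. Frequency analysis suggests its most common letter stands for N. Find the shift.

20

The most frequent ciphertext letter is H (appears 8 times).
H is position 7; N is position 13.
Shift = -6≡20.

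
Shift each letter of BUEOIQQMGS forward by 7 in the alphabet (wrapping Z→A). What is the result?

B(1): 1+7=8 → I
U(20): 20+7=27≡1 → B
E(4): 4+7=11 → L
O(14): 14+7=21 → V
I(8): 8+7=15 → P
Q(16): 16+7=23 → X
Q(16): 16+7=23 → X
M(12): 12+7=19 → T
G(6): 6+7=13 → N
S(18): 18+7=25 → Z

IBLVPXXTNZ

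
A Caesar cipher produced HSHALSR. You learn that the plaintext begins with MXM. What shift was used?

From the crib: H(7)−M(12)=-5≡21, so the shift is 21.

21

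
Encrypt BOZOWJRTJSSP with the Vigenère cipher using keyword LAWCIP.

Repeat the key across the message: LAWCIPLAWCIP
B(1)+L(11): 12 → M
O(14)+A(0): 14 → O
Z(25)+W(22): 47≡21 → V
O(14)+C(2): 16 → Q
W(22)+I(8): 30≡4 → E
J(9)+P(15): 24 → Y
R(17)+L(11): 28≡2 → C
T(19)+A(0): 19 → T
J(9)+W(22): 31≡5 → F
S(18)+C(2): 20 → U
S(18)+I(8): 26≡0 → A
P(15)+P(15): 30≡4 → E

MOVQEYCTFUAE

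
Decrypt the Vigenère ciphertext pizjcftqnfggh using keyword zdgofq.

qftvxpunhrbqi

Repeat the key across the ciphertext: zdgofqzdgofqz
p(15)−z(25): -10≡16 → q
i(8)−d(3): 5 → f
z(25)−g(6): 19 → t
j(9)−o(14): -5≡21 → v
c(2)−f(5): -3≡23 → x
f(5)−q(16): -11≡15 → p
t(19)−z(25): -6≡20 → u
q(16)−d(3): 13 → n
n(13)−g(6): 7 → h
f(5)−o(14): -9≡17 → r
g(6)−f(5): 1 → b
g(6)−q(16): -10≡16 → q
h(7)−z(25): -18≡8 → i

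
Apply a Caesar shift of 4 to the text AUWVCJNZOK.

EYAZGNRDSO

A(0): 0+4=4 → E
U(20): 20+4=24 → Y
W(22): 22+4=26≡0 → A
V(21): 21+4=25 → Z
C(2): 2+4=6 → G
J(9): 9+4=13 → N
N(13): 13+4=17 → R
Z(25): 25+4=29≡3 → D
O(14): 14+4=18 → S
K(10): 10+4=14 → O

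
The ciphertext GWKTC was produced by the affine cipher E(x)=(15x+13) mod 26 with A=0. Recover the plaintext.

DLFQB

The inverse of 15 mod 26 is 7, since 15·7=105≡1. Apply D(y)=7·(y−13) mod 26:
G(6): 7·(6−13)=-49≡3 → D
W(22): 7·(22−13)=63≡11 → L
K(10): 7·(10−13)=-21≡5 → F
T(19): 7·(19−13)=42≡16 → Q
C(2): 7·(2−13)=-77≡1 → B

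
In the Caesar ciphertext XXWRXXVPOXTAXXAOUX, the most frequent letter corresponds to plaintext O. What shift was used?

The most frequent ciphertext letter is X (appears 8 times).
X is position 23; O is position 14.
Shift = 9.

9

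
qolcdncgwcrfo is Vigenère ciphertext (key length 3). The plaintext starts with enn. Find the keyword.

mby

Subtract each crib letter from the matching ciphertext letter (mod 26):
q(16)−e(4)=12 → m
o(14)−n(13)=1 → b
l(11)−n(13)=-2≡24 → y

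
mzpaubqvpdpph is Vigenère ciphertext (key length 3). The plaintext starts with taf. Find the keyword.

tzk

Subtract each crib letter from the matching ciphertext letter (mod 26):
m(12)−t(19)=-7≡19 → t
z(25)−a(0)=25 → z
p(15)−f(5)=10 → k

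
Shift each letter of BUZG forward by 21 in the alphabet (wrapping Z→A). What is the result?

B(1): 1+21=22 → W
U(20): 20+21=41≡15 → P
Z(25): 25+21=46≡20 → U
G(6): 6+21=27≡1 → B

WPUB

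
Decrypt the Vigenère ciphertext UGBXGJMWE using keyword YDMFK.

Repeat the key across the ciphertext: YDMFKYDMF
U(20)−Y(24): -4≡22 → W
G(6)−D(3): 3 → D
B(1)−M(12): -11≡15 → P
X(23)−F(5): 18 → S
G(6)−K(10): -4≡22 → W
J(9)−Y(24): -15≡11 → L
M(12)−D(3): 9 → J
W(22)−M(12): 10 → K
E(4)−F(5): -1≡25 → Z

WDPSWLJKZ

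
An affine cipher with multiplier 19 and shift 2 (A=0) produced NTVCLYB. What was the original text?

The inverse of 19 mod 26 is 11, since 19·11=209≡1. Apply D(y)=11·(y−2) mod 26:
N(13): 11·(13−2)=121≡17 → R
T(19): 11·(19−2)=187≡5 → F
V(21): 11·(21−2)=209≡1 → B
C(2): 11·(2−2)=0 → A
L(11): 11·(11−2)=99≡21 → V
Y(24): 11·(24−2)=242≡8 → I
B(1): 11·(1−2)=-11≡15 → P

RFBAVIP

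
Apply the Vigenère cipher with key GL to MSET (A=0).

SDKE

Repeat the key across the message: GLGL
M(12)+G(6): 18 → S
S(18)+L(11): 29≡3 → D
E(4)+G(6): 10 → K
T(19)+L(11): 30≡4 → E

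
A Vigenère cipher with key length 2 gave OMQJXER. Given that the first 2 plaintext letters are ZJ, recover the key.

PD

Subtract each crib letter from the matching ciphertext letter (mod 26):
O(14)−Z(25)=-11≡15 → P
M(12)−J(9)=3 → D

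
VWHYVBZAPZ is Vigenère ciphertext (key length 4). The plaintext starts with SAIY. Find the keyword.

Subtract each crib letter from the matching ciphertext letter (mod 26):
V(21)−S(18)=3 → D
W(22)−A(0)=22 → W
H(7)−I(8)=-1≡25 → Z
Y(24)−Y(24)=0 → A

DWZA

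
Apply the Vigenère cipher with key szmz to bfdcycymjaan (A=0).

tepbqbklbzmm

Repeat the key across the message: szmzszmzszmz
b(1)+s(18): 19 → t
f(5)+z(25): 30≡4 → e
d(3)+m(12): 15 → p
c(2)+z(25): 27≡1 → b
y(24)+s(18): 42≡16 → q
c(2)+z(25): 27≡1 → b
y(24)+m(12): 36≡10 → k
m(12)+z(25): 37≡11 → l
j(9)+s(18): 27≡1 → b
a(0)+z(25): 25 → z
a(0)+m(12): 12 → m
n(13)+z(25): 38≡12 → m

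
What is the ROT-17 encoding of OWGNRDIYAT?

O(14): 14+17=31≡5 → F
W(22): 22+17=39≡13 → N
G(6): 6+17=23 → X
N(13): 13+17=30≡4 → E
R(17): 17+17=34≡8 → I
D(3): 3+17=20 → U
I(8): 8+17=25 → Z
Y(24): 24+17=41≡15 → P
A(0): 0+17=17 → R
T(19): 19+17=36≡10 → K

FNXEIUZPRK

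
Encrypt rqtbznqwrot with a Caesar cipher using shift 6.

r(17): 17+6=23 → x
q(16): 16+6=22 → w
t(19): 19+6=25 → z
b(1): 1+6=7 → h
z(25): 25+6=31≡5 → f
n(13): 13+6=19 → t
q(16): 16+6=22 → w
w(22): 22+6=28≡2 → c
r(17): 17+6=23 → x
o(14): 14+6=20 → u
t(19): 19+6=25 → z

xwzhftwcxuz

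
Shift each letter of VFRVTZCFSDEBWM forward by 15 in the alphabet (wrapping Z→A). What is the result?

V(21): 21+15=36≡10 → K
F(5): 5+15=20 → U
R(17): 17+15=32≡6 → G
V(21): 21+15=36≡10 → K
T(19): 19+15=34≡8 → I
Z(25): 25+15=40≡14 → O
C(2): 2+15=17 → R
F(5): 5+15=20 → U
S(18): 18+15=33≡7 → H
D(3): 3+15=18 → S
E(4): 4+15=19 → T
B(1): 1+15=16 → Q
W(22): 22+15=37≡11 → L
M(12): 12+15=27≡1 → B

KUGKIORUHSTQLB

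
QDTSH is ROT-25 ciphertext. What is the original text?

Q(16): 16−25=-9≡17 → R
D(3): 3−25=-22≡4 → E
T(19): 19−25=-6≡20 → U
S(18): 18−25=-7≡19 → T
H(7): 7−25=-18≡8 → I

REUTI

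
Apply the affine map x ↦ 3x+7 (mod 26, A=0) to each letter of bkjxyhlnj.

kliybcoui

b(1): 3·1+7=10 → k
k(10): 3·10+7=37≡11 → l
j(9): 3·9+7=34≡8 → i
x(23): 3·23+7=76≡24 → y
y(24): 3·24+7=79≡1 → b
h(7): 3·7+7=28≡2 → c
l(11): 3·11+7=40≡14 → o
n(13): 3·13+7=46≡20 → u
j(9): 3·9+7=34≡8 → i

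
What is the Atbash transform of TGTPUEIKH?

T(19) → G(6)
G(6) → T(19)
T(19) → G(6)
P(15) → K(10)
U(20) → F(5)
E(4) → V(21)
I(8) → R(17)
K(10) → P(15)
H(7) → S(18)

GTGKFVRPS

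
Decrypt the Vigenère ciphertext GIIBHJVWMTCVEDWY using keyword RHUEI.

PBOXZSOCILLOKZOH

Repeat the key across the ciphertext: RHUEIRHUEIRHUEIR
G(6)−R(17): -11≡15 → P
I(8)−H(7): 1 → B
I(8)−U(20): -12≡14 → O
B(1)−E(4): -3≡23 → X
H(7)−I(8): -1≡25 → Z
J(9)−R(17): -8≡18 → S
V(21)−H(7): 14 → O
W(22)−U(20): 2 → C
M(12)−E(4): 8 → I
T(19)−I(8): 11 → L
C(2)−R(17): -15≡11 → L
V(21)−H(7): 14 → O
E(4)−U(20): -16≡10 → K
D(3)−E(4): -1≡25 → Z
W(22)−I(8): 14 → O
Y(24)−R(17): 7 → H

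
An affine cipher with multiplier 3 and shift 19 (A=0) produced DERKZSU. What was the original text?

MVIXCRJ

The inverse of 3 mod 26 is 9, since 3·9=27≡1. Apply D(y)=9·(y−19) mod 26:
D(3): 9·(3−19)=-144≡12 → M
E(4): 9·(4−19)=-135≡21 → V
R(17): 9·(17−19)=-18≡8 → I
K(10): 9·(10−19)=-81≡23 → X
Z(25): 9·(25−19)=54≡2 → C
S(18): 9·(18−19)=-9≡17 → R
U(20): 9·(20−19)=9 → J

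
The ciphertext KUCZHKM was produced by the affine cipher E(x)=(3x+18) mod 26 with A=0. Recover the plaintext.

The inverse of 3 mod 26 is 9, since 3·9=27≡1. Apply D(y)=9·(y−18) mod 26:
K(10): 9·(10−18)=-72≡6 → G
U(20): 9·(20−18)=18 → S
C(2): 9·(2−18)=-144≡12 → M
Z(25): 9·(25−18)=63≡11 → L
H(7): 9·(7−18)=-99≡5 → F
K(10): 9·(10−18)=-72≡6 → G
M(12): 9·(12−18)=-54≡24 → Y

GSMLFGY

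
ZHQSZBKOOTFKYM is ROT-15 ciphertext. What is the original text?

KSBDKMVZZEQVJX

Z(25): 25−15=10 → K
H(7): 7−15=-8≡18 → S
Q(16): 16−15=1 → B
S(18): 18−15=3 → D
Z(25): 25−15=10 → K
B(1): 1−15=-14≡12 → M
K(10): 10−15=-5≡21 → V
O(14): 14−15=-1≡25 → Z
O(14): 14−15=-1≡25 → Z
T(19): 19−15=4 → E
F(5): 5−15=-10≡16 → Q
K(10): 10−15=-5≡21 → V
Y(24): 24−15=9 → J
M(12): 12−15=-3≡23 → X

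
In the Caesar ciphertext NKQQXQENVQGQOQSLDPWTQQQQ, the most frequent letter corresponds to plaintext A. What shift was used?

The most frequent ciphertext letter is Q (appears 10 times).
Q is position 16; A is position 0.
Shift = 16.

16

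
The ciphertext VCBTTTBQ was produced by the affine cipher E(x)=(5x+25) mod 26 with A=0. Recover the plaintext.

The inverse of 5 mod 26 is 21, since 5·21=105≡1. Apply D(y)=21·(y−25) mod 26:
V(21): 21·(21−25)=-84≡20 → U
C(2): 21·(2−25)=-483≡11 → L
B(1): 21·(1−25)=-504≡16 → Q
T(19): 21·(19−25)=-126≡4 → E
T(19): 21·(19−25)=-126≡4 → E
T(19): 21·(19−25)=-126≡4 → E
B(1): 21·(1−25)=-504≡16 → Q
Q(16): 21·(16−25)=-189≡19 → T

ULQEEEQT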